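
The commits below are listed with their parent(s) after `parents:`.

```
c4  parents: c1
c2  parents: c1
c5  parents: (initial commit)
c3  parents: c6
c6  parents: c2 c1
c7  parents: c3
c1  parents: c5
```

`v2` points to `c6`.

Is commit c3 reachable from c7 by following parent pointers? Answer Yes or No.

Yes

Ancestors of c7 (commits reachable by following parents): {c1, c2, c3, c5, c6, c7}.
c3 is in that set, so it is an ancestor of c7.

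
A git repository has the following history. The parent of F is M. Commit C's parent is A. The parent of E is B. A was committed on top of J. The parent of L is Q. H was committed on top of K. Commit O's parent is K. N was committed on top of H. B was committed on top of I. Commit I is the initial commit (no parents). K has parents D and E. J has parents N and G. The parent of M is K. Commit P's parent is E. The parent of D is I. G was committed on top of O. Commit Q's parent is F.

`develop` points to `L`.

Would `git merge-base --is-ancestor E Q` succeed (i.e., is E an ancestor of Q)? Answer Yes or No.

Ancestors of Q (commits reachable by following parents): {B, D, E, F, I, K, M, Q}.
E is in that set, so it is an ancestor of Q.

Yes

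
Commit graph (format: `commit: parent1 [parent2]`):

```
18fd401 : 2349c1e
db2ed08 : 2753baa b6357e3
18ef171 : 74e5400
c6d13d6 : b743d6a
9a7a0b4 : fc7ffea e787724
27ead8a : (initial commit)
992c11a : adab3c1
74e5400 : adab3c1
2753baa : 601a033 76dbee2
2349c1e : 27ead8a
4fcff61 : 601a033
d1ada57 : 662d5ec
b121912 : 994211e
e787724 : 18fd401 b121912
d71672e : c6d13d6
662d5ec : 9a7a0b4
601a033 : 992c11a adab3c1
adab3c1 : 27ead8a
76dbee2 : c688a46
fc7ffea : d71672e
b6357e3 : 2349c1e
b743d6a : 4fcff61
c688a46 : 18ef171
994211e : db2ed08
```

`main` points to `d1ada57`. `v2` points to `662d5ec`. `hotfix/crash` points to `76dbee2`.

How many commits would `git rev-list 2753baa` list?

Walking parent pointers from 2753baa: reachable set = {18ef171, 2753baa, 27ead8a, 601a033, 74e5400, 76dbee2, 992c11a, adab3c1, c688a46}.
That is 9 commits.

9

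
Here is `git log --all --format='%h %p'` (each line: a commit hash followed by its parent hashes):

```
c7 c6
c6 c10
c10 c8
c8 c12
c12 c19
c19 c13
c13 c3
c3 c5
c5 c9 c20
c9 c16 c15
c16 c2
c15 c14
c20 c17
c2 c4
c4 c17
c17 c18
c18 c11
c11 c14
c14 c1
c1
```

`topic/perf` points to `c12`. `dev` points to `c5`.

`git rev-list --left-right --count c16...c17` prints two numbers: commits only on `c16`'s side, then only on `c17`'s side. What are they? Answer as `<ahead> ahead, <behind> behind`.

Reachable from c16: {c1, c11, c14, c16, c17, c18, c2, c4}.
Reachable from c17: {c1, c11, c14, c17, c18}.
Only in c16's history (ahead): {c16, c2, c4} — 3.
Only in c17's history (behind): {} — 0.

3 ahead, 0 behind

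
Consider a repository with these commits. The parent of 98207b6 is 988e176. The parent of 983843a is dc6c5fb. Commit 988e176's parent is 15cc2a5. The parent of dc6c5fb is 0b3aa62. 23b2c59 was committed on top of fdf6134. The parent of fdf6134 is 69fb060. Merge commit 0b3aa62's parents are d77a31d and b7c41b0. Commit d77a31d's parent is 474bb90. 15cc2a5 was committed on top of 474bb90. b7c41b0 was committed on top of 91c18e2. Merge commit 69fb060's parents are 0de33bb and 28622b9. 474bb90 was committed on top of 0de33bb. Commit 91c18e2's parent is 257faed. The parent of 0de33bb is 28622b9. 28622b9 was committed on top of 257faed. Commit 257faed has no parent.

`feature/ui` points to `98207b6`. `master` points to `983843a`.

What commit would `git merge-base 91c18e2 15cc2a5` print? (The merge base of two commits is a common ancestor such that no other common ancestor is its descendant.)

Ancestors of 91c18e2: {257faed, 91c18e2}.
Ancestors of 15cc2a5: {0de33bb, 15cc2a5, 257faed, 28622b9, 474bb90}.
Common ancestors: {257faed}.
The only common ancestor is 257faed, so it is the merge base.

257faed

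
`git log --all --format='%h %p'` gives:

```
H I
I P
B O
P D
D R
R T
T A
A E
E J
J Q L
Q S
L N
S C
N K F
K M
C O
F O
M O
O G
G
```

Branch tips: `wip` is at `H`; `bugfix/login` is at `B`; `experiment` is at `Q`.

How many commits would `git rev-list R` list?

Walking parent pointers from R: reachable set = {A, C, E, F, G, J, K, L, M, N, O, Q, R, S, T}.
That is 15 commits.

15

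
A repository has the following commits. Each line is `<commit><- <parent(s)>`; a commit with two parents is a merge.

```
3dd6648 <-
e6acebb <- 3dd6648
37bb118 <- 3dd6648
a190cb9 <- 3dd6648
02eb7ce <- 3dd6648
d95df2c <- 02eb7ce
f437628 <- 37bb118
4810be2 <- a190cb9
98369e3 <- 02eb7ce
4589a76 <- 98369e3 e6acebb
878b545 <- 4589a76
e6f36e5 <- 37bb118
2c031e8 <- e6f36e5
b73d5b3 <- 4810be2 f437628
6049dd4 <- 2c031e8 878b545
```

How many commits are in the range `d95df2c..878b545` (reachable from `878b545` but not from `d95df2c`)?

Reachable from 878b545: {02eb7ce, 3dd6648, 4589a76, 878b545, 98369e3, e6acebb}.
Reachable from d95df2c: {02eb7ce, 3dd6648, d95df2c}.
In 878b545's history but not d95df2c's: {4589a76, 878b545, 98369e3, e6acebb} — 4 commits.

4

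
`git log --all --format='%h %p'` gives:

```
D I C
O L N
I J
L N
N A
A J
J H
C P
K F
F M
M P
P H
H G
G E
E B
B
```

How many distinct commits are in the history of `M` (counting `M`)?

6

Walking parent pointers from M: reachable set = {B, E, G, H, M, P}.
That is 6 commits.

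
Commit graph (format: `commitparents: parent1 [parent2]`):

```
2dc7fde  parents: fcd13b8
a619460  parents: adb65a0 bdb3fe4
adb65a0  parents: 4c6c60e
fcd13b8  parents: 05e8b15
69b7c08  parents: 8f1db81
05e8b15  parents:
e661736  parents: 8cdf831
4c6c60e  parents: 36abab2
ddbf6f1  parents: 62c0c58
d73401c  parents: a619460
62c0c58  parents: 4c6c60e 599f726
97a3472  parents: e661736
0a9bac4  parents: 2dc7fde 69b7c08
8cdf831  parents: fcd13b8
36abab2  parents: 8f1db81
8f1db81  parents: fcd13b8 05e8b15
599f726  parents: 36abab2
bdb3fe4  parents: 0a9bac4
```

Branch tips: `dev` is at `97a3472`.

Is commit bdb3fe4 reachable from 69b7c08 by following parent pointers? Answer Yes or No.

No

Ancestors of 69b7c08: {05e8b15, 69b7c08, 8f1db81, fcd13b8}.
bdb3fe4 is not in that set, so it is not an ancestor of 69b7c08.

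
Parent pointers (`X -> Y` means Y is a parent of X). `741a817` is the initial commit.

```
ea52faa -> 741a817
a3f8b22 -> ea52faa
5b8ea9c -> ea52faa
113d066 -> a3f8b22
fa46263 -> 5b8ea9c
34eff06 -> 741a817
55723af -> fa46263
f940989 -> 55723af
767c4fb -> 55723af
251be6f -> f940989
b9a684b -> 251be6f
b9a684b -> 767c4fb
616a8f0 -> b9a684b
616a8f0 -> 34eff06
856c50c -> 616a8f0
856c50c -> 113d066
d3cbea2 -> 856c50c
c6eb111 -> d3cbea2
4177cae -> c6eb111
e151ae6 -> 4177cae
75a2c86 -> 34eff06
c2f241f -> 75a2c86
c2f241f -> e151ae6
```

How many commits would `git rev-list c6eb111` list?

16

Walking parent pointers from c6eb111: reachable set = {113d066, 251be6f, 34eff06, 55723af, 5b8ea9c, 616a8f0, 741a817, 767c4fb, 856c50c, a3f8b22, b9a684b, c6eb111, d3cbea2, ea52faa, f940989, fa46263}.
That is 16 commits.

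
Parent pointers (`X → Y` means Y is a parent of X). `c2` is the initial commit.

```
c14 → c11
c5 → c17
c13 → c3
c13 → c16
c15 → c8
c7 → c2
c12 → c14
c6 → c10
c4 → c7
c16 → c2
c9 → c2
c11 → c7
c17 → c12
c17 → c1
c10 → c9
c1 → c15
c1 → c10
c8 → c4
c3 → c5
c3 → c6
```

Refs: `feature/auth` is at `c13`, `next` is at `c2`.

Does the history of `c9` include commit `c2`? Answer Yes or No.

Yes

Ancestors of c9 (commits reachable by following parents): {c2, c9}.
c2 is in that set, so it is an ancestor of c9.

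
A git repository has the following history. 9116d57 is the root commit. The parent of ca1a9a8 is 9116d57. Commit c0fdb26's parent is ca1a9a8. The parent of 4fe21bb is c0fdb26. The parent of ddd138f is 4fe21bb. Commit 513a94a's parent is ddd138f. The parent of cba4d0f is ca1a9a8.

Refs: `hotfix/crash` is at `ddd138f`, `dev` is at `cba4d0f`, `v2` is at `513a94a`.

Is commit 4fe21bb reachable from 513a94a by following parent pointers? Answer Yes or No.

Ancestors of 513a94a (commits reachable by following parents): {4fe21bb, 513a94a, 9116d57, c0fdb26, ca1a9a8, ddd138f}.
4fe21bb is in that set, so it is an ancestor of 513a94a.

Yes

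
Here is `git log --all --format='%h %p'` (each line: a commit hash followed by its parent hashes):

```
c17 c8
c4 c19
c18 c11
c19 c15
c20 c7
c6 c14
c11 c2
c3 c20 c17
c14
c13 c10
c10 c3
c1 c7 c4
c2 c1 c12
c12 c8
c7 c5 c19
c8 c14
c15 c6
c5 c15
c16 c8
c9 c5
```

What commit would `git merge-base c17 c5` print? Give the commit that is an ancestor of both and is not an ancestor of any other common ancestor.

c14

Ancestors of c17: {c14, c17, c8}.
Ancestors of c5: {c14, c15, c5, c6}.
Common ancestors: {c14}.
The only common ancestor is c14, so it is the merge base.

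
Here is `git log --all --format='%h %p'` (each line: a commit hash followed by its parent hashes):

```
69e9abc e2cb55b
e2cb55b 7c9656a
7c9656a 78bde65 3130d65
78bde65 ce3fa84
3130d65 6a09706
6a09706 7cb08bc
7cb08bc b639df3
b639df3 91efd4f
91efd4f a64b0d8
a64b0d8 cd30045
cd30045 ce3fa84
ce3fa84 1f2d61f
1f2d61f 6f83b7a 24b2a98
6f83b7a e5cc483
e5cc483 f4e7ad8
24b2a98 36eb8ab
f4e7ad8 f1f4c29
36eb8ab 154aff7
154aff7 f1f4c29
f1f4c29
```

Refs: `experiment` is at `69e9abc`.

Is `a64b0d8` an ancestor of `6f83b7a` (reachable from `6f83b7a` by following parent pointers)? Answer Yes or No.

No

Ancestors of 6f83b7a: {6f83b7a, e5cc483, f1f4c29, f4e7ad8}.
a64b0d8 is not in that set, so it is not an ancestor of 6f83b7a.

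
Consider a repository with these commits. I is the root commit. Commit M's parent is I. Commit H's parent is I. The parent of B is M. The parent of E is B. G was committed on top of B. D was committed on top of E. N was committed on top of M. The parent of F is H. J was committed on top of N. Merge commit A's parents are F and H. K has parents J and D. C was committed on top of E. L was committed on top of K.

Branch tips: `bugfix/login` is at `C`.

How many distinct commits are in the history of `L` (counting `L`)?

Walking parent pointers from L: reachable set = {B, D, E, I, J, K, L, M, N}.
That is 9 commits.

9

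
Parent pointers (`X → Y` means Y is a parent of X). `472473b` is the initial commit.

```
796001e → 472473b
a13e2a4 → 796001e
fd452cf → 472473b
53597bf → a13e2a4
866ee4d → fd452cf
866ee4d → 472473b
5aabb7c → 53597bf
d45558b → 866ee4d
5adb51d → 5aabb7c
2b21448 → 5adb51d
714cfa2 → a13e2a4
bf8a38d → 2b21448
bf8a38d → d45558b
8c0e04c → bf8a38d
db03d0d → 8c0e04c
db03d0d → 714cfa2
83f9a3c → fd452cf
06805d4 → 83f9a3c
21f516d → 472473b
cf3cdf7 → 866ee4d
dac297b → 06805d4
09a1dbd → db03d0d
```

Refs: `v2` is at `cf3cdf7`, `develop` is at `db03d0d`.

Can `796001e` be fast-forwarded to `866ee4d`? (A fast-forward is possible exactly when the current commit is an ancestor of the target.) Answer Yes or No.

No

A fast-forward from 796001e to 866ee4d is possible iff 796001e is an ancestor of 866ee4d.
Ancestors of 866ee4d: {472473b, 866ee4d, fd452cf}.
796001e is not among them, so fast-forward is not possible.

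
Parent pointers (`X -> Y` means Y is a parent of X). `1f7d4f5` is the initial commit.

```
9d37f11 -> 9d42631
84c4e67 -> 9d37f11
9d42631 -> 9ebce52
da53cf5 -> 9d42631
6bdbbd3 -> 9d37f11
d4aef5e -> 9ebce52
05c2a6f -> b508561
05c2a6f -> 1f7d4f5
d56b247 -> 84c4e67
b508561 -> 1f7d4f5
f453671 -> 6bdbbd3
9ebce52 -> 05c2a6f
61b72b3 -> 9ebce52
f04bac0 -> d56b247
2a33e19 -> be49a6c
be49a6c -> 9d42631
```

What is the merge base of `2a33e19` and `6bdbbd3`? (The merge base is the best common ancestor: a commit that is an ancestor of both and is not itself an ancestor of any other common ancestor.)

Ancestors of 2a33e19: {05c2a6f, 1f7d4f5, 2a33e19, 9d42631, 9ebce52, b508561, be49a6c}.
Ancestors of 6bdbbd3: {05c2a6f, 1f7d4f5, 6bdbbd3, 9d37f11, 9d42631, 9ebce52, b508561}.
Common ancestors: {05c2a6f, 1f7d4f5, 9d42631, 9ebce52, b508561}.
Among these, 9d42631 is not an ancestor of any other common ancestor — it is the merge base.

9d42631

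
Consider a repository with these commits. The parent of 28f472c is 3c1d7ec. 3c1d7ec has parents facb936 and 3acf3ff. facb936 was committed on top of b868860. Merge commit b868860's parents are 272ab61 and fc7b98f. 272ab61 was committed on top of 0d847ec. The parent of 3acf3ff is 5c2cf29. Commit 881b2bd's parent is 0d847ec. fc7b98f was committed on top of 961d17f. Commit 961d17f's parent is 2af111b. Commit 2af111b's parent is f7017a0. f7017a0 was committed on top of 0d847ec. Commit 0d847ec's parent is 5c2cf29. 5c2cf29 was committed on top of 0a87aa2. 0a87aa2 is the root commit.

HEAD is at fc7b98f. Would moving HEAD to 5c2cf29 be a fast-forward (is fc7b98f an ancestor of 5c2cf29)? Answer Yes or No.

A fast-forward from fc7b98f to 5c2cf29 is possible iff fc7b98f is an ancestor of 5c2cf29.
Ancestors of 5c2cf29: {0a87aa2, 5c2cf29}.
fc7b98f is not among them, so fast-forward is not possible.

No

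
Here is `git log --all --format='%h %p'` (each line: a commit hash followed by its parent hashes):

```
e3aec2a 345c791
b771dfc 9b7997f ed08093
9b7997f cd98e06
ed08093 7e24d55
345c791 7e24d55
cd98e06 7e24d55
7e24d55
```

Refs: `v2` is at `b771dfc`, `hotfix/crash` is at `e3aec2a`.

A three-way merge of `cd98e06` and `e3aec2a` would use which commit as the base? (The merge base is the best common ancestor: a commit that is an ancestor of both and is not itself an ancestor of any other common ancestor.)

Ancestors of cd98e06: {7e24d55, cd98e06}.
Ancestors of e3aec2a: {345c791, 7e24d55, e3aec2a}.
Common ancestors: {7e24d55}.
The only common ancestor is 7e24d55, so it is the merge base.

7e24d55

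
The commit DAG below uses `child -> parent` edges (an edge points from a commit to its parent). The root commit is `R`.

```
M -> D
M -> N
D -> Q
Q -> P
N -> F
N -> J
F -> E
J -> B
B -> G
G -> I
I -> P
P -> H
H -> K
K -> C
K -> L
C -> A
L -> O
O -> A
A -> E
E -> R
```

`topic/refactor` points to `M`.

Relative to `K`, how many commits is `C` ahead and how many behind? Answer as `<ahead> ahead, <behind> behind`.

0 ahead, 3 behind

Reachable from C: {A, C, E, R}.
Reachable from K: {A, C, E, K, L, O, R}.
Only in C's history (ahead): {} — 0.
Only in K's history (behind): {K, L, O} — 3.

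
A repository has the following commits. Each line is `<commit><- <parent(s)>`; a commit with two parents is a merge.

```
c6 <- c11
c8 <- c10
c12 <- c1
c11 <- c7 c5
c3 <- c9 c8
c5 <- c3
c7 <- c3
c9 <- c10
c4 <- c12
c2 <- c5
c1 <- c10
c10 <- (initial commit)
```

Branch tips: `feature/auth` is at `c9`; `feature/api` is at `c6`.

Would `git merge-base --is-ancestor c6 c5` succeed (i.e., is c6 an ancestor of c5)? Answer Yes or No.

Ancestors of c5: {c10, c3, c5, c8, c9}.
c6 is not in that set, so it is not an ancestor of c5.

No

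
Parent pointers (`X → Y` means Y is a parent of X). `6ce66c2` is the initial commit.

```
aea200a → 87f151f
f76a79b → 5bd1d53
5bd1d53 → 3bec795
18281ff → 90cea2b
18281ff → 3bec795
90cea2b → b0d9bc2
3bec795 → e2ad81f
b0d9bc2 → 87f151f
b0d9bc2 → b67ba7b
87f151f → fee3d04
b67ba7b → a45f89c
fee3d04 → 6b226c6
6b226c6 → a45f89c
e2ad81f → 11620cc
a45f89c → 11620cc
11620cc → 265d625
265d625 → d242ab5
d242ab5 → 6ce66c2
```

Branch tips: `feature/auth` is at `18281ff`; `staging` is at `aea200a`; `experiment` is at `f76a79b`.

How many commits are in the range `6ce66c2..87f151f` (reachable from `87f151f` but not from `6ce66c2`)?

Reachable from 87f151f: {11620cc, 265d625, 6b226c6, 6ce66c2, 87f151f, a45f89c, d242ab5, fee3d04}.
Reachable from 6ce66c2: {6ce66c2}.
In 87f151f's history but not 6ce66c2's: {11620cc, 265d625, 6b226c6, 87f151f, a45f89c, d242ab5, fee3d04} — 7 commits.

7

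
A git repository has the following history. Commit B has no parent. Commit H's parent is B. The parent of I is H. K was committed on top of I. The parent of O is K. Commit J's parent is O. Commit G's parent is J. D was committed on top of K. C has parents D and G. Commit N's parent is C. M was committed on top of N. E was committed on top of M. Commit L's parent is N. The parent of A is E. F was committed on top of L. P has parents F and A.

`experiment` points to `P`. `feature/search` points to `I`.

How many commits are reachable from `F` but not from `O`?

7

Reachable from F: {B, C, D, F, G, H, I, J, K, L, N, O}.
Reachable from O: {B, H, I, K, O}.
In F's history but not O's: {C, D, F, G, J, L, N} — 7 commits.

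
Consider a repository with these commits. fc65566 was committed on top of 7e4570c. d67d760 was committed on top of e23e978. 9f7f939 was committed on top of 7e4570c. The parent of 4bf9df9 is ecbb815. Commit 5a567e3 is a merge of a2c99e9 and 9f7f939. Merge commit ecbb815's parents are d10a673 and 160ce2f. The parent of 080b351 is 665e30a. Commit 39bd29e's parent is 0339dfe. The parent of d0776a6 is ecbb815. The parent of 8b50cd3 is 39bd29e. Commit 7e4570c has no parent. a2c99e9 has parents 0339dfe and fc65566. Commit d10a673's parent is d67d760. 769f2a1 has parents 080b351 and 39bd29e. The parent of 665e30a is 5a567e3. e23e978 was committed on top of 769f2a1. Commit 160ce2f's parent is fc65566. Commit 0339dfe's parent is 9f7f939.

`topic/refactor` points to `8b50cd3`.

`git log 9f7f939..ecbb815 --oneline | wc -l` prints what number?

Reachable from ecbb815: {0339dfe, 080b351, 160ce2f, 39bd29e, 5a567e3, 665e30a, 769f2a1, 7e4570c, 9f7f939, a2c99e9, d10a673, d67d760, e23e978, ecbb815, fc65566}.
Reachable from 9f7f939: {7e4570c, 9f7f939}.
In ecbb815's history but not 9f7f939's: {0339dfe, 080b351, 160ce2f, 39bd29e, 5a567e3, 665e30a, 769f2a1, a2c99e9, d10a673, d67d760, e23e978, ecbb815, fc65566} — 13 commits.

13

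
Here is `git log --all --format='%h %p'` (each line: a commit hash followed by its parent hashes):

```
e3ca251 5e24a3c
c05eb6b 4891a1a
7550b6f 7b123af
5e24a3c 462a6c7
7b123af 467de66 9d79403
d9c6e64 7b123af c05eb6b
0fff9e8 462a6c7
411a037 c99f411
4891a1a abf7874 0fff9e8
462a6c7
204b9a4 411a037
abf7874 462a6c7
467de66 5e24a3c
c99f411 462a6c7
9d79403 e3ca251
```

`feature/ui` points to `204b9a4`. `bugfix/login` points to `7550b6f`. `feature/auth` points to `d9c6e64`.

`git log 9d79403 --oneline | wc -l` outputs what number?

Walking parent pointers from 9d79403: reachable set = {462a6c7, 5e24a3c, 9d79403, e3ca251}.
That is 4 commits.

4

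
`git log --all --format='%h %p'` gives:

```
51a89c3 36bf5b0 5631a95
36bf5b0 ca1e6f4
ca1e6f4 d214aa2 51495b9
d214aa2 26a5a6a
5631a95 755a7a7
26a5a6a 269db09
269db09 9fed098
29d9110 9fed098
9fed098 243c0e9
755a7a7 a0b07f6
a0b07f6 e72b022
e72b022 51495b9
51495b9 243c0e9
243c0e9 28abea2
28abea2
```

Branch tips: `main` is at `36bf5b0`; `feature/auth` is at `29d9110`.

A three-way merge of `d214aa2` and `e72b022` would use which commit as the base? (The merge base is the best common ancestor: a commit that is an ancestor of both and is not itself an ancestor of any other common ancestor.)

Ancestors of d214aa2: {243c0e9, 269db09, 26a5a6a, 28abea2, 9fed098, d214aa2}.
Ancestors of e72b022: {243c0e9, 28abea2, 51495b9, e72b022}.
Common ancestors: {243c0e9, 28abea2}.
Among these, 243c0e9 is not an ancestor of any other common ancestor — it is the merge base.

243c0e9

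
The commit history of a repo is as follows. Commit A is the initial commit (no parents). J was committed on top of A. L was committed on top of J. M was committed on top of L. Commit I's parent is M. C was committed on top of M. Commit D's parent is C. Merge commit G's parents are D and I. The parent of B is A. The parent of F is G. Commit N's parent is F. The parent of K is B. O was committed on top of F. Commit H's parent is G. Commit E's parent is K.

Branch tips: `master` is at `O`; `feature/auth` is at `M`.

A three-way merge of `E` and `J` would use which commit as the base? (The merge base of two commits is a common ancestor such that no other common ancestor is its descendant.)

Ancestors of E: {A, B, E, K}.
Ancestors of J: {A, J}.
Common ancestors: {A}.
The only common ancestor is A, so it is the merge base.

A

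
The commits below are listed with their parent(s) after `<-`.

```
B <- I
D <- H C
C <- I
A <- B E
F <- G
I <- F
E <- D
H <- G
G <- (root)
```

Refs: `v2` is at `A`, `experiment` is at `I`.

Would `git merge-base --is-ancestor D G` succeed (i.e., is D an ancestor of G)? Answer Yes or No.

No

Ancestors of G: {G}.
D is not in that set, so it is not an ancestor of G.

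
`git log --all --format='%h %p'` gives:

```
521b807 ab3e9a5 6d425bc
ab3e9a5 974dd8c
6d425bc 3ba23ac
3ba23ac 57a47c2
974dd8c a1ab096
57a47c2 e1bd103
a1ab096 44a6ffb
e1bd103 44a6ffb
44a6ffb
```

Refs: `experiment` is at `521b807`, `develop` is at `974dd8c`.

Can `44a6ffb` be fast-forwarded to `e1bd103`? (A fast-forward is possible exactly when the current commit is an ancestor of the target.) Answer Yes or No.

Yes

A fast-forward from 44a6ffb to e1bd103 is possible iff 44a6ffb is an ancestor of e1bd103.
Ancestors of e1bd103: {44a6ffb, e1bd103}.
44a6ffb is among them, so fast-forward is possible.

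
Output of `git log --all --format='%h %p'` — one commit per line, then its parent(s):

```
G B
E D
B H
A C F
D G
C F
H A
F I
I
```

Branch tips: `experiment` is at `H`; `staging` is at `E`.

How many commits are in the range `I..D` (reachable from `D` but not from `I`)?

7

Reachable from D: {A, B, C, D, F, G, H, I}.
Reachable from I: {I}.
In D's history but not I's: {A, B, C, D, F, G, H} — 7 commits.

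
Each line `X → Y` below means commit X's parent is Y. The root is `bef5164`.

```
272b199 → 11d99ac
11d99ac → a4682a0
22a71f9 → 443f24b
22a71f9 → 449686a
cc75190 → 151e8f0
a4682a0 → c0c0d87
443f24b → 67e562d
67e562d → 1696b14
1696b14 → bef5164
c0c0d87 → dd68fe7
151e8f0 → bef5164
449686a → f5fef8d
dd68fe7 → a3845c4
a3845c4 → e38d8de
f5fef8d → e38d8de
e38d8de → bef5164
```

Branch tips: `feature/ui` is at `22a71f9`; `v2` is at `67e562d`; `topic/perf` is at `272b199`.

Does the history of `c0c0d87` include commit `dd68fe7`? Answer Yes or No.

Yes

Ancestors of c0c0d87 (commits reachable by following parents): {a3845c4, bef5164, c0c0d87, dd68fe7, e38d8de}.
dd68fe7 is in that set, so it is an ancestor of c0c0d87.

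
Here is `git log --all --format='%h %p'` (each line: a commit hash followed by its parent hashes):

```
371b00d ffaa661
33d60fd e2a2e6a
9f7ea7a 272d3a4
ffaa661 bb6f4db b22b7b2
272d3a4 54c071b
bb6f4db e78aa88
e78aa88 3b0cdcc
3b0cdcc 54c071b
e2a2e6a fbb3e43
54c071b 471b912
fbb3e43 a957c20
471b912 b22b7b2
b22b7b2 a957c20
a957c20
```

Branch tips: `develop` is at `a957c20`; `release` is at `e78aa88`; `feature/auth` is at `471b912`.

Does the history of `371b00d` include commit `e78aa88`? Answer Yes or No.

Ancestors of 371b00d (commits reachable by following parents): {371b00d, 3b0cdcc, 471b912, 54c071b, a957c20, b22b7b2, bb6f4db, e78aa88, ffaa661}.
e78aa88 is in that set, so it is an ancestor of 371b00d.

Yes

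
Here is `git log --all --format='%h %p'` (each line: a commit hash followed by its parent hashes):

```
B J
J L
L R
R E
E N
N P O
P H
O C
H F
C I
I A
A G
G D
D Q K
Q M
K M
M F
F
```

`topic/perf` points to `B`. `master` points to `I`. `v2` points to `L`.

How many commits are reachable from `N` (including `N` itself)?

13

Walking parent pointers from N: reachable set = {A, C, D, F, G, H, I, K, M, N, O, P, Q}.
That is 13 commits.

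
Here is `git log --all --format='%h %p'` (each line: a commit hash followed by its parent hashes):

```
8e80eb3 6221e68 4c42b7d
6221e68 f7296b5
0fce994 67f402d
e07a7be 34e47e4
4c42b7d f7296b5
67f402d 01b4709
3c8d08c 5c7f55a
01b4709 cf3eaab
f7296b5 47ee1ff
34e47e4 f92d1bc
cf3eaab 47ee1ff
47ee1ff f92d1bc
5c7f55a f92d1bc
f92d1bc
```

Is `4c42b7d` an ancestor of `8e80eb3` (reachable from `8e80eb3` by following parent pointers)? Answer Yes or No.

Yes

Ancestors of 8e80eb3 (commits reachable by following parents): {47ee1ff, 4c42b7d, 6221e68, 8e80eb3, f7296b5, f92d1bc}.
4c42b7d is in that set, so it is an ancestor of 8e80eb3.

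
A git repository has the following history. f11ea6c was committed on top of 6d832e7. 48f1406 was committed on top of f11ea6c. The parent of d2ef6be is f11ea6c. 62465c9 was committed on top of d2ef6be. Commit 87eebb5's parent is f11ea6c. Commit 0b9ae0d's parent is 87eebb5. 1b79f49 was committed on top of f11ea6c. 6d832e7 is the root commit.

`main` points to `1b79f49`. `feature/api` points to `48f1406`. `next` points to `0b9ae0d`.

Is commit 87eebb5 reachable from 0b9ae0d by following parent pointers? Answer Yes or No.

Ancestors of 0b9ae0d (commits reachable by following parents): {0b9ae0d, 6d832e7, 87eebb5, f11ea6c}.
87eebb5 is in that set, so it is an ancestor of 0b9ae0d.

Yes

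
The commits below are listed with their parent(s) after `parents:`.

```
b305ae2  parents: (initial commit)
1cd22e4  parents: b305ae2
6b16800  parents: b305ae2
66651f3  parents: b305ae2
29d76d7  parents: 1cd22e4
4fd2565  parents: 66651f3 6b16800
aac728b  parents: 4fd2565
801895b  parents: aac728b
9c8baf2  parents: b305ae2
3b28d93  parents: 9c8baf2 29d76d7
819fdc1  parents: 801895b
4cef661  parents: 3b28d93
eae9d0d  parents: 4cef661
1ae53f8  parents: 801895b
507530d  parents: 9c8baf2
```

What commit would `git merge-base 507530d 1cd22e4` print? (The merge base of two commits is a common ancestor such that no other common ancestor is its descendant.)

Ancestors of 507530d: {507530d, 9c8baf2, b305ae2}.
Ancestors of 1cd22e4: {1cd22e4, b305ae2}.
Common ancestors: {b305ae2}.
The only common ancestor is b305ae2, so it is the merge base.

b305ae2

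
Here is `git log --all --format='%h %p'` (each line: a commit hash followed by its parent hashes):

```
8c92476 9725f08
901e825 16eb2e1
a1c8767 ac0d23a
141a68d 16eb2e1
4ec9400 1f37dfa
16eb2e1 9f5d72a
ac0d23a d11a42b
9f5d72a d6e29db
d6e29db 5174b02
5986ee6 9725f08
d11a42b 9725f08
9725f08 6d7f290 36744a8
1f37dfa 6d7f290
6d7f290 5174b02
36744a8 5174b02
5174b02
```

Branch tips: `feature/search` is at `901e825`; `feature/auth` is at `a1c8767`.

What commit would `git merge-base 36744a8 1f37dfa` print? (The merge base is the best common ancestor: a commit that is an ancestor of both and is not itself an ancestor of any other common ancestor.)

Ancestors of 36744a8: {36744a8, 5174b02}.
Ancestors of 1f37dfa: {1f37dfa, 5174b02, 6d7f290}.
Common ancestors: {5174b02}.
The only common ancestor is 5174b02, so it is the merge base.

5174b02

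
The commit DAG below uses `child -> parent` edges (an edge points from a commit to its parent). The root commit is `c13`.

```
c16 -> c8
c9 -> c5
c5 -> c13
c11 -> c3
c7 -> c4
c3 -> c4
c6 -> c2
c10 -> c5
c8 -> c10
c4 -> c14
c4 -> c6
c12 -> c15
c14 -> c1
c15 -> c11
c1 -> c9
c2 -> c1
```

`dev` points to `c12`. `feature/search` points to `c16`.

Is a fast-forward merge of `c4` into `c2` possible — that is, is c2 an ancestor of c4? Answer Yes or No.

Yes

A fast-forward from c2 to c4 is possible iff c2 is an ancestor of c4.
Ancestors of c4: {c1, c13, c14, c2, c4, c5, c6, c9}.
c2 is among them, so fast-forward is possible.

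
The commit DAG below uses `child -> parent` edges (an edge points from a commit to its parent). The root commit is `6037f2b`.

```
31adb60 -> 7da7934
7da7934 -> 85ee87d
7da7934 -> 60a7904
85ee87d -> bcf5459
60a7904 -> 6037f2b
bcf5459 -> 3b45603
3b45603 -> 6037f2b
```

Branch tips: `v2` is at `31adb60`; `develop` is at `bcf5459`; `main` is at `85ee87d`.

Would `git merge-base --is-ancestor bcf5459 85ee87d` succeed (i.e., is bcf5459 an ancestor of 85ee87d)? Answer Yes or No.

Yes

Ancestors of 85ee87d (commits reachable by following parents): {3b45603, 6037f2b, 85ee87d, bcf5459}.
bcf5459 is in that set, so it is an ancestor of 85ee87d.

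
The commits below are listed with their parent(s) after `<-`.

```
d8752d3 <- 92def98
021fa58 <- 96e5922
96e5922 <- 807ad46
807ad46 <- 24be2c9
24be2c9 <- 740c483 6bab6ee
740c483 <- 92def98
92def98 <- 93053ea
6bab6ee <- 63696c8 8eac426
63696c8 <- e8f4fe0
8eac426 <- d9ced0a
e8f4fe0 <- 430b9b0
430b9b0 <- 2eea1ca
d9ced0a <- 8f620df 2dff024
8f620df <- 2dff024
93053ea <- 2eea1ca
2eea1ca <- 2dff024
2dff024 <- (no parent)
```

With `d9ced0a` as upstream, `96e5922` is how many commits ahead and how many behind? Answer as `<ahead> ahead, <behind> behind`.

Reachable from 96e5922: {24be2c9, 2dff024, 2eea1ca, 430b9b0, 63696c8, 6bab6ee, 740c483, 807ad46, 8eac426, 8f620df, 92def98, 93053ea, 96e5922, d9ced0a, e8f4fe0}.
Reachable from d9ced0a: {2dff024, 8f620df, d9ced0a}.
Only in 96e5922's history (ahead): {24be2c9, 2eea1ca, 430b9b0, 63696c8, 6bab6ee, 740c483, 807ad46, 8eac426, 92def98, 93053ea, 96e5922, e8f4fe0} — 12.
Only in d9ced0a's history (behind): {} — 0.

12 ahead, 0 behind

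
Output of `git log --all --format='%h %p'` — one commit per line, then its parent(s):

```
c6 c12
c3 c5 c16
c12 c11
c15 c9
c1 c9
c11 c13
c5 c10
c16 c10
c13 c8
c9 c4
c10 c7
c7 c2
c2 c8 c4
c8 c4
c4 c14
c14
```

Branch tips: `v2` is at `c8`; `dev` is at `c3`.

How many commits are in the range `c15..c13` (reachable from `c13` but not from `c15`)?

Reachable from c13: {c13, c14, c4, c8}.
Reachable from c15: {c14, c15, c4, c9}.
In c13's history but not c15's: {c13, c8} — 2 commits.

2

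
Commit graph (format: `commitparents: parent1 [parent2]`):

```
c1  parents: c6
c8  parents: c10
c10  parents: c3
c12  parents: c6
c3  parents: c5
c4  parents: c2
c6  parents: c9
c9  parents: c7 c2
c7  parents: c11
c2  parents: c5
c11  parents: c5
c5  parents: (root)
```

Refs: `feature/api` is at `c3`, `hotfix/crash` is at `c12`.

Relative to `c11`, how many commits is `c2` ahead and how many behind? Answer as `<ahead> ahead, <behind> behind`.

1 ahead, 1 behind

Reachable from c2: {c2, c5}.
Reachable from c11: {c11, c5}.
Only in c2's history (ahead): {c2} — 1.
Only in c11's history (behind): {c11} — 1.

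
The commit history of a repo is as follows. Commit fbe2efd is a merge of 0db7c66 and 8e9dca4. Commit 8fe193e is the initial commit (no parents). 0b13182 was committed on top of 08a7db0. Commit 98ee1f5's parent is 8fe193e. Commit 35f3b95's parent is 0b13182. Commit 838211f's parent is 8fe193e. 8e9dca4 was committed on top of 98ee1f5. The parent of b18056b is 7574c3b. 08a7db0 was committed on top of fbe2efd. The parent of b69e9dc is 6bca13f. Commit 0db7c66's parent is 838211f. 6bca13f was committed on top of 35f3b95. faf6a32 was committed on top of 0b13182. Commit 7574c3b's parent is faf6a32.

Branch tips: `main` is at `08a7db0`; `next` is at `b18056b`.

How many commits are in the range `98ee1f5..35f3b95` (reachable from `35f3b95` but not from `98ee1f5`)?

7

Reachable from 35f3b95: {08a7db0, 0b13182, 0db7c66, 35f3b95, 838211f, 8e9dca4, 8fe193e, 98ee1f5, fbe2efd}.
Reachable from 98ee1f5: {8fe193e, 98ee1f5}.
In 35f3b95's history but not 98ee1f5's: {08a7db0, 0b13182, 0db7c66, 35f3b95, 838211f, 8e9dca4, fbe2efd} — 7 commits.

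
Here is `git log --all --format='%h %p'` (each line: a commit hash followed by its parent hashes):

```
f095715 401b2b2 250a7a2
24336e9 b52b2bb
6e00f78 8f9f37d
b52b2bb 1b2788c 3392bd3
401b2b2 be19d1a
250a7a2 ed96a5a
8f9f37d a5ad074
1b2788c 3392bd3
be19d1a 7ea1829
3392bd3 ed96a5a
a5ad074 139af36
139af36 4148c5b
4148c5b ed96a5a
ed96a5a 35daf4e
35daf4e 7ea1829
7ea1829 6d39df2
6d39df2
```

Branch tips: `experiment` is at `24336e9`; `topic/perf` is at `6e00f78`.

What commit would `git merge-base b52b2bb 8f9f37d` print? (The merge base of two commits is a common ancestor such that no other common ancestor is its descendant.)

Ancestors of b52b2bb: {1b2788c, 3392bd3, 35daf4e, 6d39df2, 7ea1829, b52b2bb, ed96a5a}.
Ancestors of 8f9f37d: {139af36, 35daf4e, 4148c5b, 6d39df2, 7ea1829, 8f9f37d, a5ad074, ed96a5a}.
Common ancestors: {35daf4e, 6d39df2, 7ea1829, ed96a5a}.
Among these, ed96a5a is not an ancestor of any other common ancestor — it is the merge base.

ed96a5a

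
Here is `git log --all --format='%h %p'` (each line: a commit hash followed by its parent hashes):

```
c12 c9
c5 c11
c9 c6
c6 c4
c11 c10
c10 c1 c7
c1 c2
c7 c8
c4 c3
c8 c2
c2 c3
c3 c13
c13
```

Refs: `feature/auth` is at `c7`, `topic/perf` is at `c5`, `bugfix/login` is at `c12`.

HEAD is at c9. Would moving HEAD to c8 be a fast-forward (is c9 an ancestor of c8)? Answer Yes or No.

A fast-forward from c9 to c8 is possible iff c9 is an ancestor of c8.
Ancestors of c8: {c13, c2, c3, c8}.
c9 is not among them, so fast-forward is not possible.

No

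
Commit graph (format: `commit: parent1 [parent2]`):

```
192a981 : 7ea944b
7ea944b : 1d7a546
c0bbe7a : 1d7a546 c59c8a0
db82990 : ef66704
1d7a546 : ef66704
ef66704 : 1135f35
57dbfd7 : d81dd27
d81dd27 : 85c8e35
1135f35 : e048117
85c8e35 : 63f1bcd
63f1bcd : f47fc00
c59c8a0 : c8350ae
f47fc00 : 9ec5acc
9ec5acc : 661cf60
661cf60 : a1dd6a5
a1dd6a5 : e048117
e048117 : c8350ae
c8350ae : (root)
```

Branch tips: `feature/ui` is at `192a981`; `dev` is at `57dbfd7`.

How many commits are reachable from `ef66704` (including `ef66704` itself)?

4

Walking parent pointers from ef66704: reachable set = {1135f35, c8350ae, e048117, ef66704}.
That is 4 commits.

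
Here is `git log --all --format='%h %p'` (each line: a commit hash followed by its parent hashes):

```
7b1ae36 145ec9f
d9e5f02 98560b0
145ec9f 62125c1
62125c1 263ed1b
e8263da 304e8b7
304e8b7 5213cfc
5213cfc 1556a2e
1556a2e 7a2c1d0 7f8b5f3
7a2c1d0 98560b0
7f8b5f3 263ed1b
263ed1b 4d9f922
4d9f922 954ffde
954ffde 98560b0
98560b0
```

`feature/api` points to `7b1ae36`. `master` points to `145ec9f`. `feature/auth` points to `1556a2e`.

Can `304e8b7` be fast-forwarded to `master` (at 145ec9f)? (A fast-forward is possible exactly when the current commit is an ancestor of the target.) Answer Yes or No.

No

A fast-forward from 304e8b7 to 145ec9f is possible iff 304e8b7 is an ancestor of 145ec9f.
Ancestors of 145ec9f: {145ec9f, 263ed1b, 4d9f922, 62125c1, 954ffde, 98560b0}.
304e8b7 is not among them, so fast-forward is not possible.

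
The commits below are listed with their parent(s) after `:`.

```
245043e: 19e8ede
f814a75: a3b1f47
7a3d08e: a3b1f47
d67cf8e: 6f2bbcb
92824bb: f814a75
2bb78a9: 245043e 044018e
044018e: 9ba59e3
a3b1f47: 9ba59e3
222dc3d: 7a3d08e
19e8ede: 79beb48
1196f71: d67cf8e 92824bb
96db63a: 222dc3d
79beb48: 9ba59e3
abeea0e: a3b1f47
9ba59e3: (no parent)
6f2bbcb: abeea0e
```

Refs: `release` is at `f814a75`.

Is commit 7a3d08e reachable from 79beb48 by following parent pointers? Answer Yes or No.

No

Ancestors of 79beb48: {79beb48, 9ba59e3}.
7a3d08e is not in that set, so it is not an ancestor of 79beb48.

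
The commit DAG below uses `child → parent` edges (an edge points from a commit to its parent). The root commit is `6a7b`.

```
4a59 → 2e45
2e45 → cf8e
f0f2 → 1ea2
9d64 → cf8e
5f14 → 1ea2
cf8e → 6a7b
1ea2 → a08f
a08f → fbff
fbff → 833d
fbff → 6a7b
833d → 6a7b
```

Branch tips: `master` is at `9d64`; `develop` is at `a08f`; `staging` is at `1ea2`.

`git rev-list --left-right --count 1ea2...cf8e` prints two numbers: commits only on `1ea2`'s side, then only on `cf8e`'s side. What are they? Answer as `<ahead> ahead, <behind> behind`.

4 ahead, 1 behind

Reachable from 1ea2: {1ea2, 6a7b, 833d, a08f, fbff}.
Reachable from cf8e: {6a7b, cf8e}.
Only in 1ea2's history (ahead): {1ea2, 833d, a08f, fbff} — 4.
Only in cf8e's history (behind): {cf8e} — 1.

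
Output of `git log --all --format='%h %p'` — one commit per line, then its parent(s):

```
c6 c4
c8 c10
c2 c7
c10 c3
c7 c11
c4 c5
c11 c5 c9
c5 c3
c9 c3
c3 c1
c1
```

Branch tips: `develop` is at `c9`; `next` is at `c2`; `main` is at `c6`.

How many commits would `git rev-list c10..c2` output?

Reachable from c2: {c1, c11, c2, c3, c5, c7, c9}.
Reachable from c10: {c1, c10, c3}.
In c2's history but not c10's: {c11, c2, c5, c7, c9} — 5 commits.

5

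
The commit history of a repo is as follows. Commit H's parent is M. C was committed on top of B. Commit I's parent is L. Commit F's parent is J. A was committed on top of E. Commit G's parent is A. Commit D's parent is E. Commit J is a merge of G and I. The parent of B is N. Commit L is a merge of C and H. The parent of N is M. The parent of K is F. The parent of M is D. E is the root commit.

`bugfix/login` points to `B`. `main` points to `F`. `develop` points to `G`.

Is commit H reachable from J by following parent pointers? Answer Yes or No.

Ancestors of J (commits reachable by following parents): {A, B, C, D, E, G, H, I, J, L, M, N}.
H is in that set, so it is an ancestor of J.

Yes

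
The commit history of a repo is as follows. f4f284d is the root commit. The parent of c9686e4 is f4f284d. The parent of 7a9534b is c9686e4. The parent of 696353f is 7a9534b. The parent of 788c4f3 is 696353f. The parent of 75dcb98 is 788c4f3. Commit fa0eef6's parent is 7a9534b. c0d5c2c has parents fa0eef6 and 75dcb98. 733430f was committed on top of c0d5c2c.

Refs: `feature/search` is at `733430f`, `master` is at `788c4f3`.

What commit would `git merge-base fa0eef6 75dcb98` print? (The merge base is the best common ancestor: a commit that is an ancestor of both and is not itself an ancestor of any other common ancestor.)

7a9534b

Ancestors of fa0eef6: {7a9534b, c9686e4, f4f284d, fa0eef6}.
Ancestors of 75dcb98: {696353f, 75dcb98, 788c4f3, 7a9534b, c9686e4, f4f284d}.
Common ancestors: {7a9534b, c9686e4, f4f284d}.
Among these, 7a9534b is not an ancestor of any other common ancestor — it is the merge base.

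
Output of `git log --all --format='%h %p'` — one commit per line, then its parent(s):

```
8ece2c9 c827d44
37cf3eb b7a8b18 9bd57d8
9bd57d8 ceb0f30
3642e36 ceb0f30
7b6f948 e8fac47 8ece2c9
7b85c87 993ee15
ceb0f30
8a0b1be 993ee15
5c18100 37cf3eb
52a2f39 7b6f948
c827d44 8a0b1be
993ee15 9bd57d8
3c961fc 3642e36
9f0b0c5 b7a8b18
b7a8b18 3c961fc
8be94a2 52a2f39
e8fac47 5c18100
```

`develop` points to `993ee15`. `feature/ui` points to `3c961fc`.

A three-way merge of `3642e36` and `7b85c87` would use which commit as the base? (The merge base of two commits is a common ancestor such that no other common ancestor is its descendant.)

ceb0f30

Ancestors of 3642e36: {3642e36, ceb0f30}.
Ancestors of 7b85c87: {7b85c87, 993ee15, 9bd57d8, ceb0f30}.
Common ancestors: {ceb0f30}.
The only common ancestor is ceb0f30, so it is the merge base.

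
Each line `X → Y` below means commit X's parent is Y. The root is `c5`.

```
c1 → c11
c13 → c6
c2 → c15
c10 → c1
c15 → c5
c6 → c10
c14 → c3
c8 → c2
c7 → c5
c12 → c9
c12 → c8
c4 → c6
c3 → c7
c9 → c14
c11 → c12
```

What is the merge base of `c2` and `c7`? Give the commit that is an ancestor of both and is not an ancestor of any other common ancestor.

c5

Ancestors of c2: {c15, c2, c5}.
Ancestors of c7: {c5, c7}.
Common ancestors: {c5}.
The only common ancestor is c5, so it is the merge base.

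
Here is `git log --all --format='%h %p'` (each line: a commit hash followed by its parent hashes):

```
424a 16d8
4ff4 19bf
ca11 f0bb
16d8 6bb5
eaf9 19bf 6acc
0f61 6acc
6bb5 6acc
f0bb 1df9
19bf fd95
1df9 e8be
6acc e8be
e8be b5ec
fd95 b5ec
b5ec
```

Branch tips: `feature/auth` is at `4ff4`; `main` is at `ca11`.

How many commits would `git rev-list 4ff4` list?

Walking parent pointers from 4ff4: reachable set = {19bf, 4ff4, b5ec, fd95}.
That is 4 commits.

4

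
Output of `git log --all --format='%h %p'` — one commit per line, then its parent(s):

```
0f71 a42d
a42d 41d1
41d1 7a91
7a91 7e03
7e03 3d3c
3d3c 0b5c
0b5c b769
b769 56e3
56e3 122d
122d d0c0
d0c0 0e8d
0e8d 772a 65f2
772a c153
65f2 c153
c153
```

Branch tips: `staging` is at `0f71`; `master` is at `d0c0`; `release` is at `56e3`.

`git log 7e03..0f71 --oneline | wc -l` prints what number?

Reachable from 0f71: {0b5c, 0e8d, 0f71, 122d, 3d3c, 41d1, 56e3, 65f2, 772a, 7a91, 7e03, a42d, b769, c153, d0c0}.
Reachable from 7e03: {0b5c, 0e8d, 122d, 3d3c, 56e3, 65f2, 772a, 7e03, b769, c153, d0c0}.
In 0f71's history but not 7e03's: {0f71, 41d1, 7a91, a42d} — 4 commits.

4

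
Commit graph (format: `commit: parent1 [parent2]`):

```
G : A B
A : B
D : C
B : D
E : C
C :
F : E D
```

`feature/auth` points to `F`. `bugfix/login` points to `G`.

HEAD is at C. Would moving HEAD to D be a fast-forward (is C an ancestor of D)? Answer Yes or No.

A fast-forward from C to D is possible iff C is an ancestor of D.
Ancestors of D: {C, D}.
C is among them, so fast-forward is possible.

Yes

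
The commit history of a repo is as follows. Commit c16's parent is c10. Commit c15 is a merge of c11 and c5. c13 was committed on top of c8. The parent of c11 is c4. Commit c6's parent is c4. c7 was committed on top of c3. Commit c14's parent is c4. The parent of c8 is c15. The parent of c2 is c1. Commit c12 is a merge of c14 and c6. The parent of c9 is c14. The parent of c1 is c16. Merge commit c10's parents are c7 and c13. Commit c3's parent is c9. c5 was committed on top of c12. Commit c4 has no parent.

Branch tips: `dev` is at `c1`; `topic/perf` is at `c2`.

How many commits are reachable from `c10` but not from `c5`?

Reachable from c10: {c10, c11, c12, c13, c14, c15, c3, c4, c5, c6, c7, c8, c9}.
Reachable from c5: {c12, c14, c4, c5, c6}.
In c10's history but not c5's: {c10, c11, c13, c15, c3, c7, c8, c9} — 8 commits.

8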